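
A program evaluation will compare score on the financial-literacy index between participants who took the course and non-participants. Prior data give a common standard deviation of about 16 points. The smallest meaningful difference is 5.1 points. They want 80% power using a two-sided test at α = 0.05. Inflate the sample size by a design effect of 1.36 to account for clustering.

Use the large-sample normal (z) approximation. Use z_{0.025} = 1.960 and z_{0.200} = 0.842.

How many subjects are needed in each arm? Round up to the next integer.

n = (z_{α/2} + z_β)² · (σ₁² + σ₂²) / δ²
  = (1.960 + 0.842)² · (2·16² = 512) / 5.1²
  = 7.8512 · 512 / 26.01
  = 154.55
Design effect: 1.36 × 154.55 = 210.19.
Round up → n = 211 per group.

n = 211 per group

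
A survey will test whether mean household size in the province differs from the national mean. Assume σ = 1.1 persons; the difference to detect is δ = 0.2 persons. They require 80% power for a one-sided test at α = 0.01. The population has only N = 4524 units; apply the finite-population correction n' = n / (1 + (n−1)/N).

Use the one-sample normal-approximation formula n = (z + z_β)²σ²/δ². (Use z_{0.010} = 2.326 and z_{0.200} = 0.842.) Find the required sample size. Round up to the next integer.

n = (z_α + z_β)² · σ² / δ²
  = (2.326 + 0.842)² · 1.1² / 0.2²
  = 10.0362 · 1.21 / 0.04
  = 303.60
Finite-population correction (N = 4524): 303.60 / (1 + (303.60 − 1)/4524) = 284.56.
Round up → n = 285.

n = 285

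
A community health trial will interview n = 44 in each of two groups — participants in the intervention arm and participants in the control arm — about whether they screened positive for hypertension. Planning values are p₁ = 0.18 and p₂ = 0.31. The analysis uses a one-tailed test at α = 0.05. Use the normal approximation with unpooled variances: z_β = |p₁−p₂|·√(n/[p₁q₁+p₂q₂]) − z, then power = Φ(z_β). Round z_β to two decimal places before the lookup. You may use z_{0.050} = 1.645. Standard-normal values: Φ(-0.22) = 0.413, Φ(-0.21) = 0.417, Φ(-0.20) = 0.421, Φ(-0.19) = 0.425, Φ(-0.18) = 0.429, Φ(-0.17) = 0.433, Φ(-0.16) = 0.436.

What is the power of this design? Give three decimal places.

z_β = |p₁−p₂|·√(n/[p₁q₁+p₂q₂]) − z_α
    = 0.13 · √(44/0.3615) − 1.645
    = 0.13 · 11.0325 − 1.645
    = 1.4342 − 1.645 = -0.2108 → -0.21
Power = Φ(-0.21) = 0.417.

Power ≈ 0.417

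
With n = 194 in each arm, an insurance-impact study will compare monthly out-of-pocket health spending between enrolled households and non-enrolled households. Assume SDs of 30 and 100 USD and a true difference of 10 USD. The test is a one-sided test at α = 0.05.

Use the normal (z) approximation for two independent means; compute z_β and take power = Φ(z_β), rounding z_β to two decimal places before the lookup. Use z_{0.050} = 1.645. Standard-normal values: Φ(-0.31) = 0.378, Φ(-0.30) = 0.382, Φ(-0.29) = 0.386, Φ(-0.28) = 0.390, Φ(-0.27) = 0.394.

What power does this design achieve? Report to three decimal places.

Power ≈ 0.378

z_β = δ·√(n/(σ₁²+σ₂²)) − z_α
    = 10 · √(194/10900) − 1.645
    = 10 · 0.13341 − 1.645
    = 1.3341 − 1.645 = -0.3109 → -0.31
Power = Φ(-0.31) = 0.378.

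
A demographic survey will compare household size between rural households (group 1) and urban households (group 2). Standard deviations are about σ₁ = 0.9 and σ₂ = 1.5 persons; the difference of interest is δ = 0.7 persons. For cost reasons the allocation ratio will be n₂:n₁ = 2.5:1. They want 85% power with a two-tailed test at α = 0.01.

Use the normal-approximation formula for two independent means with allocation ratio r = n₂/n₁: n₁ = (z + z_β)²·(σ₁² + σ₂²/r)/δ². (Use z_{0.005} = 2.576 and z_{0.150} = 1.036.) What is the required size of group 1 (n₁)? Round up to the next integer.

n₁ = (z_{α/2} + z_β)² · (σ₁² + σ₂²/r) / δ²
   = (2.576 + 1.036)² · (0.9² + 1.5²/2.5) / 0.7²
   = 13.0465 · (0.81 + 0.9) / 0.49
   = 13.0465 · 1.71 / 0.49
   = 45.53
Round up → n₁ = 46; n₂ = r·n₁ = 2.5 × 46 = 115.

n₁ = 46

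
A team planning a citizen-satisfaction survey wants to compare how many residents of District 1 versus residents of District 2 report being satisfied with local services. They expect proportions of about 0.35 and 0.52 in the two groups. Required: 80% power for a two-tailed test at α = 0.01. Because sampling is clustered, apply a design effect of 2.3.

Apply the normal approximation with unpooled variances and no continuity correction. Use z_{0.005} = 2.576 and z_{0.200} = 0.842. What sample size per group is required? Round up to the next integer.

n = 444 per group

n = (z_{α/2} + z_β)² · [p₁(1−p₁) + p₂(1−p₂)] / (p₁ − p₂)²
  = (2.576 + 0.842)² · (0.35·0.65 + 0.52·0.48) / (-0.17)²
  = (3.418)² · (0.2275 + 0.2496) / 0.0289
  = 11.6827 · 0.4771 / 0.0289
  = 192.87
Design effect: 2.3 × 192.87 = 443.59.
Round up → n = 444 per group.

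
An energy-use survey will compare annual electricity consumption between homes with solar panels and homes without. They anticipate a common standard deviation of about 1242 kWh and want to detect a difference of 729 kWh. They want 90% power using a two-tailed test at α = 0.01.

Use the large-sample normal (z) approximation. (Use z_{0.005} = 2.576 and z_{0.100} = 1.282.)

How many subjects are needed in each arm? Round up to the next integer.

n = (z_{α/2} + z_β)² · (σ₁² + σ₂²) / δ²
  = (2.576 + 1.282)² · (2·1242² = 3085128) / 729²
  = 14.8842 · 3085128 / 531441
  = 86.41
Round up → n = 87 per group.

n = 87 per group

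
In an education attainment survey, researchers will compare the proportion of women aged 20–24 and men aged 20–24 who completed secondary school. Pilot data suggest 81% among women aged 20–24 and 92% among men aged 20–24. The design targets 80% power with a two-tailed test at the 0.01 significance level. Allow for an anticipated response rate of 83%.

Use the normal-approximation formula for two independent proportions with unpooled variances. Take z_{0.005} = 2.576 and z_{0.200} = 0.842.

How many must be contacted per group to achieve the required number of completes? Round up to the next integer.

n = (z_{α/2} + z_β)² · [p₁(1−p₁) + p₂(1−p₂)] / (p₁ − p₂)²
  = (2.576 + 0.842)² · (0.81·0.19 + 0.92·0.08) / (-0.11)²
  = (3.418)² · (0.1539 + 0.0736) / 0.0121
  = 11.6827 · 0.2275 / 0.0121
  = 219.65
Adjust for 83% response: 219.65 / 0.83 = 264.64.
Round up → n = 265 per group.

n = 265 per group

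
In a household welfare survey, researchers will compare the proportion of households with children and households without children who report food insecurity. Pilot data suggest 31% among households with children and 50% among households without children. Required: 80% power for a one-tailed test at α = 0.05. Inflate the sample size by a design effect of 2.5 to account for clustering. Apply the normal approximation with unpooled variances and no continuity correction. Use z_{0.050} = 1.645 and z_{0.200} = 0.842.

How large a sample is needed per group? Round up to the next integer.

n = 199 per group

n = (z_α + z_β)² · [p₁(1−p₁) + p₂(1−p₂)] / (p₁ − p₂)²
  = (1.645 + 0.842)² · (0.31·0.69 + 0.50·0.50) / (-0.19)²
  = (2.487)² · (0.2139 + 0.2500) / 0.0361
  = 6.1852 · 0.4639 / 0.0361
  = 79.48
Design effect: 2.5 × 79.48 = 198.70.
Round up → n = 199 per group.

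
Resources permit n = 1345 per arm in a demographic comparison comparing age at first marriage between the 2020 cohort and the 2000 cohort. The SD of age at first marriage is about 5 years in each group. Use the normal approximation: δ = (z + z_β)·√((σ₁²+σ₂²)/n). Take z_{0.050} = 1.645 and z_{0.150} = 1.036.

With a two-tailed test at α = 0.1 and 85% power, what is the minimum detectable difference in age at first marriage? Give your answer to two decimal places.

Minimum detectable difference ≈ 0.52 years

δ = (z_{α/2} + z_β) · √((σ₁²+σ₂²)/n)
  = (1.645 + 1.036) · √(50/1345)
  = 2.681 · √0.03717
  = 2.681 · 0.1928
  = 0.5169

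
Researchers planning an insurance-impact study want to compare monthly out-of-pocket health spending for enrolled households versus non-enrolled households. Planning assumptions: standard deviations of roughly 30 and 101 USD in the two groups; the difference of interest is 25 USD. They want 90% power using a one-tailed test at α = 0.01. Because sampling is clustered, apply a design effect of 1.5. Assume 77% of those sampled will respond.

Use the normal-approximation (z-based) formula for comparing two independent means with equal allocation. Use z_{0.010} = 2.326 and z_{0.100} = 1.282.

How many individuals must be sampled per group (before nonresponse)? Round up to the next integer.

n = (z_α + z_β)² · (σ₁² + σ₂²) / δ²
  = (2.326 + 1.282)² · (30² + 101² = 11101) / 25²
  = 13.0177 · 11101 / 625
  = 231.21
Design effect: 1.5 × 231.21 = 346.82.
Adjust for 77% response: 346.82 / 0.77 = 450.42.
Round up → n = 451 per group.

n = 451 per group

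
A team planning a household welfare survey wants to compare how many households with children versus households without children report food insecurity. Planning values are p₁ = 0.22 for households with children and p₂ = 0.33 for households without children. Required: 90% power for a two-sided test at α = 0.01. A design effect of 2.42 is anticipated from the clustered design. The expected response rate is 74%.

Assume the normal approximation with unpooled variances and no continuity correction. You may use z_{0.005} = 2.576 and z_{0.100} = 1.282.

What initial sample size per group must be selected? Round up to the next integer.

n = (z_{α/2} + z_β)² · [p₁(1−p₁) + p₂(1−p₂)] / (p₁ − p₂)²
  = (2.576 + 1.282)² · (0.22·0.78 + 0.33·0.67) / (-0.11)²
  = (3.858)² · (0.1716 + 0.2211) / 0.0121
  = 14.8842 · 0.3927 / 0.0121
  = 483.06
Design effect: 2.42 × 483.06 = 1169.00.
Adjust for 74% response: 1169.00 / 0.74 = 1579.73.
Round up → n = 1580 per group.

n = 1580 per group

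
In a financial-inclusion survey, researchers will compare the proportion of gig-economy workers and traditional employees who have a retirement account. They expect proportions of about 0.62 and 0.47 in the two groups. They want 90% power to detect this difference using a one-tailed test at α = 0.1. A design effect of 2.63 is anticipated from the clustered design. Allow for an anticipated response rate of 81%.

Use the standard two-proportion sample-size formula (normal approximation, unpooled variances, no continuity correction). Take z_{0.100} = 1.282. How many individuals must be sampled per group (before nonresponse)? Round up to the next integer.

n = 460 per group

n = (z_α + z_β)² · [p₁(1−p₁) + p₂(1−p₂)] / (p₁ − p₂)²
  = (1.282 + 1.282)² · (0.62·0.38 + 0.47·0.53) / (0.15)²
  = (2.564)² · (0.2356 + 0.2491) / 0.0225
  = 6.5741 · 0.4847 / 0.0225
  = 141.62
Design effect: 2.63 × 141.62 = 372.46.
Adjust for 81% response: 372.46 / 0.81 = 459.83.
Round up → n = 460 per group.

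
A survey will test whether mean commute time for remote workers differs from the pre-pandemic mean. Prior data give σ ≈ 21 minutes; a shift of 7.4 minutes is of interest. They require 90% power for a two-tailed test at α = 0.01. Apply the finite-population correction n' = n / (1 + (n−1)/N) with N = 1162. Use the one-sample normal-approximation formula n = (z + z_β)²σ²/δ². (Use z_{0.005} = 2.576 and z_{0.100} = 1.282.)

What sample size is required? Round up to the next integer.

n = (z_{α/2} + z_β)² · σ² / δ²
  = (2.576 + 1.282)² · 21² / 7.4²
  = 14.8842 · 441 / 54.76
  = 119.87
Finite-population correction (N = 1162): 119.87 / (1 + (119.87 − 1)/1162) = 108.74.
Round up → n = 109.

n = 109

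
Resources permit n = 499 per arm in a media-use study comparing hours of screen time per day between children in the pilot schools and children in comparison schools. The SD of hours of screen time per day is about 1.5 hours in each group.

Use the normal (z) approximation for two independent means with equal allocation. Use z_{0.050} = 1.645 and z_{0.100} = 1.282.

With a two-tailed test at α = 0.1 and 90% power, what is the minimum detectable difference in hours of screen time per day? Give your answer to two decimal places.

Minimum detectable difference ≈ 0.28 hours

δ = (z_{α/2} + z_β) · √((σ₁²+σ₂²)/n)
  = (1.645 + 1.282) · √(4.5/499)
  = 2.927 · √0.00902
  = 2.927 · 0.0950
  = 0.2780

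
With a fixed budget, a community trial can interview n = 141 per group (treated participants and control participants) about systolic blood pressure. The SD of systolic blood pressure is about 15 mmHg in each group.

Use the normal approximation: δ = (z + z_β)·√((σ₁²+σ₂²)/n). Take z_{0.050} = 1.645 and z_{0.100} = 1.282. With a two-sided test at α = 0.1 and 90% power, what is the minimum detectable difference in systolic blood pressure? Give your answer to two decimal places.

Minimum detectable difference ≈ 5.23 mmHg

δ = (z_{α/2} + z_β) · √((σ₁²+σ₂²)/n)
  = (1.645 + 1.282) · √(450/141)
  = 2.927 · √3.1915
  = 2.927 · 1.7865
  = 5.2290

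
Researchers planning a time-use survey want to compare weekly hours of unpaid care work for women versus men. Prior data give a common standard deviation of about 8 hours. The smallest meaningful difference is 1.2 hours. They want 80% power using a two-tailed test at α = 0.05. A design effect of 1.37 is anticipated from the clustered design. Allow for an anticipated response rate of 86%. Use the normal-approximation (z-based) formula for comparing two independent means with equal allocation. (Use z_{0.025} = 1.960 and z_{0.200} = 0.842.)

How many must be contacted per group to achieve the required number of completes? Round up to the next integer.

n = 1112 per group

n = (z_{α/2} + z_β)² · (σ₁² + σ₂²) / δ²
  = (1.960 + 0.842)² · (2·8² = 128) / 1.2²
  = 7.8512 · 128 / 1.44
  = 697.88
Design effect: 1.37 × 697.88 = 956.10.
Adjust for 86% response: 956.10 / 0.86 = 1111.75.
Round up → n = 1112 per group.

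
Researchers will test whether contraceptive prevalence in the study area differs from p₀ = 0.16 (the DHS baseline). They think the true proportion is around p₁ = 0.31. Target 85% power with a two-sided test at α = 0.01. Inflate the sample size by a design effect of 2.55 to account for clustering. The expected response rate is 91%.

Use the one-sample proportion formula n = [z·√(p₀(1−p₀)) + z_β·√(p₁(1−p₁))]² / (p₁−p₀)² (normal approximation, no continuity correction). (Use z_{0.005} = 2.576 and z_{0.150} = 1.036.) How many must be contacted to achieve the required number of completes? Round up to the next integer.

n = 253

n = [z_{α/2}·√(p₀q₀) + z_β·√(p₁q₁)]² / (p₁ − p₀)²
  = [2.576·√(0.16·0.84) + 1.036·√(0.31·0.69)]² / (0.15)²
  = [2.576·0.3666 + 1.036·0.4625]² / 0.0225
  = [1.4235]² / 0.0225
  = 90.06
Design effect: 2.55 × 90.06 = 229.66.
Adjust for 91% response: 229.66 / 0.91 = 252.37.
Round up → n = 253.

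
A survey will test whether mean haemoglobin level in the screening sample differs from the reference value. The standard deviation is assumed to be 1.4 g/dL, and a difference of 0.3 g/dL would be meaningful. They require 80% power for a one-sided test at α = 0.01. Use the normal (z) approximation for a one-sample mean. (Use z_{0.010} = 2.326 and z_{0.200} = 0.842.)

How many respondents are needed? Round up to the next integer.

n = (z_α + z_β)² · σ² / δ²
  = (2.326 + 0.842)² · 1.4² / 0.3²
  = 10.0362 · 1.96 / 0.09
  = 218.57
Round up → n = 219.

n = 219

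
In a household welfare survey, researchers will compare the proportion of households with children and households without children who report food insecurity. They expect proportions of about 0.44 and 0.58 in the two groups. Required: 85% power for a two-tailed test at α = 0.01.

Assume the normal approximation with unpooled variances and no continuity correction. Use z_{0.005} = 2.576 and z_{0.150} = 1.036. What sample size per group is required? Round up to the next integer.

n = (z_{α/2} + z_β)² · [p₁(1−p₁) + p₂(1−p₂)] / (p₁ − p₂)²
  = (2.576 + 1.036)² · (0.44·0.56 + 0.58·0.42) / (-0.14)²
  = (3.612)² · (0.2464 + 0.2436) / 0.0196
  = 13.0465 · 0.4900 / 0.0196
  = 326.16
Round up → n = 327 per group.

n = 327 per group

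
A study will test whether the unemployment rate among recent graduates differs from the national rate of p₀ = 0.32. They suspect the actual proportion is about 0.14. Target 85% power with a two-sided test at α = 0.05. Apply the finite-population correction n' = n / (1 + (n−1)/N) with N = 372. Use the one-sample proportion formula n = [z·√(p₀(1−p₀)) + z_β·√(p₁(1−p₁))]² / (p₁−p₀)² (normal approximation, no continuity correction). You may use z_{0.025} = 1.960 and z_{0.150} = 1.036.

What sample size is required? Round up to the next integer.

n = [z_{α/2}·√(p₀q₀) + z_β·√(p₁q₁)]² / (p₁ − p₀)²
  = [1.960·√(0.32·0.68) + 1.036·√(0.14·0.86)]² / (-0.18)²
  = [1.960·0.4665 + 1.036·0.3470]² / 0.0324
  = [1.2738]² / 0.0324
  = 50.08
Finite-population correction (N = 372): 50.08 / (1 + (50.08 − 1)/372) = 44.24.
Round up → n = 45.

n = 45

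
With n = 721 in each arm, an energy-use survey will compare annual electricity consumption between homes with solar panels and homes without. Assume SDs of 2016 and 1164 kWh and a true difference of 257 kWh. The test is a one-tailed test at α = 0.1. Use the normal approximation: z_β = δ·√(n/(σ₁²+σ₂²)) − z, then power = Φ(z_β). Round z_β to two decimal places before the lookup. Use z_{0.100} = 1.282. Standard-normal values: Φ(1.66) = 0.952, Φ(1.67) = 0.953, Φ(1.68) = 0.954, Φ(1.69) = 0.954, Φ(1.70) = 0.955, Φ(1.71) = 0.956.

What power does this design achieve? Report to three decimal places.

Power ≈ 0.954

z_β = δ·√(n/(σ₁²+σ₂²)) − z_α
    = 257 · √(721/5419152) − 1.282
    = 257 · 0.01153 − 1.282
    = 2.9644 − 1.282 = 1.6824 → 1.68
Power = Φ(1.68) = 0.954.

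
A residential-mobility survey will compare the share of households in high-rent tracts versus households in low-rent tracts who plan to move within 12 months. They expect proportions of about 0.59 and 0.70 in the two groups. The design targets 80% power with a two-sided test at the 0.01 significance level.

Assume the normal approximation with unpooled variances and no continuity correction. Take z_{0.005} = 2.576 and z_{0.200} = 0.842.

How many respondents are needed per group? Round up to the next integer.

n = 437 per group

n = (z_{α/2} + z_β)² · [p₁(1−p₁) + p₂(1−p₂)] / (p₁ − p₂)²
  = (2.576 + 0.842)² · (0.59·0.41 + 0.70·0.30) / (-0.11)²
  = (3.418)² · (0.2419 + 0.2100) / 0.0121
  = 11.6827 · 0.4519 / 0.0121
  = 436.32
Round up → n = 437 per group.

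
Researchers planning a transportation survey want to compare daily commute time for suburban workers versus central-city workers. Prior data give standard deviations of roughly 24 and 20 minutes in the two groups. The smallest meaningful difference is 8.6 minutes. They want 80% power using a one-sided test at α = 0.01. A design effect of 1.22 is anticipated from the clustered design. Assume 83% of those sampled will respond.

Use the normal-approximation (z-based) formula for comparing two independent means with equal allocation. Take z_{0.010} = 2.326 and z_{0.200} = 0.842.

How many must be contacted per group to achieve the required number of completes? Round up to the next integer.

n = (z_α + z_β)² · (σ₁² + σ₂²) / δ²
  = (2.326 + 0.842)² · (24² + 20² = 976) / 8.6²
  = 10.0362 · 976 / 73.96
  = 132.44
Design effect: 1.22 × 132.44 = 161.58.
Adjust for 83% response: 161.58 / 0.83 = 194.67.
Round up → n = 195 per group.

n = 195 per group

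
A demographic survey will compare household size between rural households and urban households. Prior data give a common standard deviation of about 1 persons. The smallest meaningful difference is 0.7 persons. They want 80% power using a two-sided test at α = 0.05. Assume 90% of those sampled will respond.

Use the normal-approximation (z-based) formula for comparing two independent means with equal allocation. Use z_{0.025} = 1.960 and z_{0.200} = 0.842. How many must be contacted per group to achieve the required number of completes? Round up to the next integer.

n = (z_{α/2} + z_β)² · (σ₁² + σ₂²) / δ²
  = (1.960 + 0.842)² · (2·1² = 2) / 0.7²
  = 7.8512 · 2 / 0.49
  = 32.05
Adjust for 90% response: 32.05 / 0.90 = 35.61.
Round up → n = 36 per group.

n = 36 per group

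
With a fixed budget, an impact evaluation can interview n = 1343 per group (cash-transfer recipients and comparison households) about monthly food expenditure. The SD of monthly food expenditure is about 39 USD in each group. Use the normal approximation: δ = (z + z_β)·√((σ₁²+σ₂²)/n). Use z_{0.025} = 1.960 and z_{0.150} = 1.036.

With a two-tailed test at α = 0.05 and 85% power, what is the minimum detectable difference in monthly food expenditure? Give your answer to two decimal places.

δ = (z_{α/2} + z_β) · √((σ₁²+σ₂²)/n)
  = (1.960 + 1.036) · √(3042/1343)
  = 2.996 · √2.2651
  = 2.996 · 1.5050
  = 4.5090

Minimum detectable difference ≈ 4.51 USD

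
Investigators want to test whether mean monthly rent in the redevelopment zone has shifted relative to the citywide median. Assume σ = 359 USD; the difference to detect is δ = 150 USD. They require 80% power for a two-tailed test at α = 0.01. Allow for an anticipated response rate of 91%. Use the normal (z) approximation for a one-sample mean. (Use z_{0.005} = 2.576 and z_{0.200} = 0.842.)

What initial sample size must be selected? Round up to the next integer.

n = (z_{α/2} + z_β)² · σ² / δ²
  = (2.576 + 0.842)² · 359² / 150²
  = 11.6827 · 128881 / 22500
  = 66.92
Adjust for 91% response: 66.92 / 0.91 = 73.54.
Round up → n = 74.

n = 74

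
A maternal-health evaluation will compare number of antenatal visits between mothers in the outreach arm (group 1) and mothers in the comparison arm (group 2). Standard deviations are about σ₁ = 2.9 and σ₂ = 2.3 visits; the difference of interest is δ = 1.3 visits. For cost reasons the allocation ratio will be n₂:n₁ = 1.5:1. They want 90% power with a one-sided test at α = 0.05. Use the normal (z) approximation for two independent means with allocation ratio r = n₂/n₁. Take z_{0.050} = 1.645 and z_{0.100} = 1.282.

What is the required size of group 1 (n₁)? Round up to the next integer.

n₁ = 61

n₁ = (z_α + z_β)² · (σ₁² + σ₂²/r) / δ²
   = (1.645 + 1.282)² · (2.9² + 2.3²/1.5) / 1.3²
   = 8.5673 · (8.41 + 3.5267) / 1.69
   = 8.5673 · 11.9367 / 1.69
   = 60.51
Round up → n₁ = 61; n₂ = r·n₁ = 1.5 × 61 = 92.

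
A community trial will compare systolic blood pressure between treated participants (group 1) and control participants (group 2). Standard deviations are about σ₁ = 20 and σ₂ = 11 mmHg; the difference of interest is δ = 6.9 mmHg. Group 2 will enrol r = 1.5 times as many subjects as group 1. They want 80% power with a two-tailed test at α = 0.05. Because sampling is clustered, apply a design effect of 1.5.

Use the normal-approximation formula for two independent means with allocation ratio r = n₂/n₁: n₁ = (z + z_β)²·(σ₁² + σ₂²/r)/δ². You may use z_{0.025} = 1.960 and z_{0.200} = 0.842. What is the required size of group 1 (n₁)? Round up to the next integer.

n₁ = 119

n₁ = (z_{α/2} + z_β)² · (σ₁² + σ₂²/r) / δ²
   = (1.960 + 0.842)² · (20² + 11²/1.5) / 6.9²
   = 7.8512 · (400 + 80.6667) / 47.61
   = 7.8512 · 480.6667 / 47.61
   = 79.27
Design effect: 1.5 × 79.27 = 118.90.
Round up → n₁ = 119; n₂ = r·n₁ = 1.5 × 119 = 179.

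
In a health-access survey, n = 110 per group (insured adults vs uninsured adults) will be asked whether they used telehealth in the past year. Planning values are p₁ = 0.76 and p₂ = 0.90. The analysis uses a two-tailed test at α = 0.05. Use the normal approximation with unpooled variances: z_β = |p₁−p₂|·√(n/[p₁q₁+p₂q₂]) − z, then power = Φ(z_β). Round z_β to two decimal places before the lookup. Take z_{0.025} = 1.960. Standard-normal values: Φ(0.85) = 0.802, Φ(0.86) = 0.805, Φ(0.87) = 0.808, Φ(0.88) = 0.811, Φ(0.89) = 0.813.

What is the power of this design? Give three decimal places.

Power ≈ 0.802

z_β = |p₁−p₂|·√(n/[p₁q₁+p₂q₂]) − z_{α/2}
    = 0.14 · √(110/0.2724) − 1.960
    = 0.14 · 20.0952 − 1.960
    = 2.8133 − 1.960 = 0.8533 → 0.85
Power = Φ(0.85) = 0.802.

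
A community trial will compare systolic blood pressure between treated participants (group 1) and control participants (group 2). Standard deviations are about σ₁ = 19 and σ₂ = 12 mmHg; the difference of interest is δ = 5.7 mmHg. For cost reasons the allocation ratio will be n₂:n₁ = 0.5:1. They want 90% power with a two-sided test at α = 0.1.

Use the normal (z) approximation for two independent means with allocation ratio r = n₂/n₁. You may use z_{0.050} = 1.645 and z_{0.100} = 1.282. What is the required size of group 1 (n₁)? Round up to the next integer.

n₁ = 172

n₁ = (z_{α/2} + z_β)² · (σ₁² + σ₂²/r) / δ²
   = (1.645 + 1.282)² · (19² + 12²/0.5) / 5.7²
   = 8.5673 · (361 + 288) / 32.49
   = 8.5673 · 649 / 32.49
   = 171.14
Round up → n₁ = 172; n₂ = r·n₁ = 0.5 × 172 = 86.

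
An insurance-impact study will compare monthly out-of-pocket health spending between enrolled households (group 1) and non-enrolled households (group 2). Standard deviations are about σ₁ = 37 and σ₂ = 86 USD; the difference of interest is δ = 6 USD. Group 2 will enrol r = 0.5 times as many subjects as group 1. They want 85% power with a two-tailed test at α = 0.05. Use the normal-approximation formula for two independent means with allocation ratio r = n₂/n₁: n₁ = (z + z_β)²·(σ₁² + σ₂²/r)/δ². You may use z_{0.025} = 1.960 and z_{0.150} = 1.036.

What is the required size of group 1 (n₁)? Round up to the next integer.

n₁ = 4030

n₁ = (z_{α/2} + z_β)² · (σ₁² + σ₂²/r) / δ²
   = (1.960 + 1.036)² · (37² + 86²/0.5) / 6²
   = 8.9760 · (1369 + 14792) / 36
   = 8.9760 · 16161 / 36
   = 4029.48
Round up → n₁ = 4030; n₂ = r·n₁ = 0.5 × 4030 = 2015.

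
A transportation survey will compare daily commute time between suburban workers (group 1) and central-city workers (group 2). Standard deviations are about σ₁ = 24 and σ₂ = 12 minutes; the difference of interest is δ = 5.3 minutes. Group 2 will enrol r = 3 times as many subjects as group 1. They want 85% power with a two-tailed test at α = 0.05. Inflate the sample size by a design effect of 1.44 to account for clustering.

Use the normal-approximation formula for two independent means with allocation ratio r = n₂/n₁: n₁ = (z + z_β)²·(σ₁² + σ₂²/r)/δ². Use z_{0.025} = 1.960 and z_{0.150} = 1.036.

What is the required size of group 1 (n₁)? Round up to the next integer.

n₁ = (z_{α/2} + z_β)² · (σ₁² + σ₂²/r) / δ²
   = (1.960 + 1.036)² · (24² + 12²/3) / 5.3²
   = 8.9760 · (576 + 48) / 28.09
   = 8.9760 · 624 / 28.09
   = 199.40
Design effect: 1.44 × 199.40 = 287.13.
Round up → n₁ = 288; n₂ = r·n₁ = 3 × 288 = 864.

n₁ = 288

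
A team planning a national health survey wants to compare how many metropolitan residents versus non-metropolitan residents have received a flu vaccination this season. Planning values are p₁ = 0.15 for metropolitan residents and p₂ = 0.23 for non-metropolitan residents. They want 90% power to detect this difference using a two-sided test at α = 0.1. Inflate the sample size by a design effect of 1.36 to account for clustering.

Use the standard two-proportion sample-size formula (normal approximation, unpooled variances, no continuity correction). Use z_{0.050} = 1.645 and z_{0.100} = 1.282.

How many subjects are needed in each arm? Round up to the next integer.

n = (z_{α/2} + z_β)² · [p₁(1−p₁) + p₂(1−p₂)] / (p₁ − p₂)²
  = (1.645 + 1.282)² · (0.15·0.85 + 0.23·0.77) / (-0.08)²
  = (2.927)² · (0.1275 + 0.1771) / 0.0064
  = 8.5673 · 0.3046 / 0.0064
  = 407.75
Design effect: 1.36 × 407.75 = 554.54.
Round up → n = 555 per group.

n = 555 per group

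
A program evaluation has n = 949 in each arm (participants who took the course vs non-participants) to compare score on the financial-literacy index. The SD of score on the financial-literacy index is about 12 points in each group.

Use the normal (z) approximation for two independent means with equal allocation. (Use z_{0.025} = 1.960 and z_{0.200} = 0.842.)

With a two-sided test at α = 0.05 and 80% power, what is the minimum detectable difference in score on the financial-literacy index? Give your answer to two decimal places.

δ = (z_{α/2} + z_β) · √((σ₁²+σ₂²)/n)
  = (1.960 + 0.842) · √(288/949)
  = 2.802 · √0.30348
  = 2.802 · 0.5509
  = 1.5436

Minimum detectable difference ≈ 1.54 points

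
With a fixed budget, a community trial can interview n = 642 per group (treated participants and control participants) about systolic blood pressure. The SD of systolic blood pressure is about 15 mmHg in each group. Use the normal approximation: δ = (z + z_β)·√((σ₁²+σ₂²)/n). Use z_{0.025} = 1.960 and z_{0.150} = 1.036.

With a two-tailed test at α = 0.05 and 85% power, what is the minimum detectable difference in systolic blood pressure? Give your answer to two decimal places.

δ = (z_{α/2} + z_β) · √((σ₁²+σ₂²)/n)
  = (1.960 + 1.036) · √(450/642)
  = 2.996 · √0.70093
  = 2.996 · 0.8372
  = 2.5083

Minimum detectable difference ≈ 2.51 mmHg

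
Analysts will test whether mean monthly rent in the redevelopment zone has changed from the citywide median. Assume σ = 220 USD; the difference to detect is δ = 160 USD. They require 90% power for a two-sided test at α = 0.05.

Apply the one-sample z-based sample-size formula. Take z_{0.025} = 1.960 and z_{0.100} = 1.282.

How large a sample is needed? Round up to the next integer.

n = (z_{α/2} + z_β)² · σ² / δ²
  = (1.960 + 1.282)² · 220² / 160²
  = 10.5106 · 48400 / 25600
  = 19.87
Round up → n = 20.

n = 20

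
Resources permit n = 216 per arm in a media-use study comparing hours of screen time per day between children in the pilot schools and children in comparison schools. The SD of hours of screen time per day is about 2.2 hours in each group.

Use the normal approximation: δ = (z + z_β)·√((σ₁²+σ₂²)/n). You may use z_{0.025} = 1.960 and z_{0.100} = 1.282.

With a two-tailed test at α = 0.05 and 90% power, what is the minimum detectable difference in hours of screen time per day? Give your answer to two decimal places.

δ = (z_{α/2} + z_β) · √((σ₁²+σ₂²)/n)
  = (1.960 + 1.282) · √(9.68/216)
  = 3.242 · √0.04481
  = 3.242 · 0.2117
  = 0.6863

Minimum detectable difference ≈ 0.69 hours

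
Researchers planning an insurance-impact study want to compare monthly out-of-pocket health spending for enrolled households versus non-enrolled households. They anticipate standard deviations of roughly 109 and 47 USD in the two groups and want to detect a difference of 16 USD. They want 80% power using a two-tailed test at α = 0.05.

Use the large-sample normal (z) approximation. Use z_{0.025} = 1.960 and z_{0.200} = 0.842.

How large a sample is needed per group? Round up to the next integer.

n = (z_{α/2} + z_β)² · (σ₁² + σ₂²) / δ²
  = (1.960 + 0.842)² · (109² + 47² = 14090) / 16²
  = 7.8512 · 14090 / 256
  = 432.12
Round up → n = 433 per group.

n = 433 per group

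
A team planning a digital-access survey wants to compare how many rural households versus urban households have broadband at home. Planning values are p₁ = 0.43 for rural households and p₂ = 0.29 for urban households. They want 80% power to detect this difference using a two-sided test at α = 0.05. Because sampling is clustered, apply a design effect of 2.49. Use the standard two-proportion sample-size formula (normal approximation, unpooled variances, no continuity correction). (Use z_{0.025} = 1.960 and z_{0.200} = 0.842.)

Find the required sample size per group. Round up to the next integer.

n = (z_{α/2} + z_β)² · [p₁(1−p₁) + p₂(1−p₂)] / (p₁ − p₂)²
  = (1.960 + 0.842)² · (0.43·0.57 + 0.29·0.71) / (0.14)²
  = (2.802)² · (0.2451 + 0.2059) / 0.0196
  = 7.8512 · 0.4510 / 0.0196
  = 180.66
Design effect: 2.49 × 180.66 = 449.84.
Round up → n = 450 per group.

n = 450 per group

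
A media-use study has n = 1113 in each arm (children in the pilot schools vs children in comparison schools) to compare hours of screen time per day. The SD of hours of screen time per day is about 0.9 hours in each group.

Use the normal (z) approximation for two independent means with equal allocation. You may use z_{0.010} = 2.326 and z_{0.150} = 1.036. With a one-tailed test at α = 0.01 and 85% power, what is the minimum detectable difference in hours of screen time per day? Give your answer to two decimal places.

δ = (z_α + z_β) · √((σ₁²+σ₂²)/n)
  = (2.326 + 1.036) · √(1.62/1113)
  = 3.362 · √0.00146
  = 3.362 · 0.0382
  = 0.1283

Minimum detectable difference ≈ 0.13 hours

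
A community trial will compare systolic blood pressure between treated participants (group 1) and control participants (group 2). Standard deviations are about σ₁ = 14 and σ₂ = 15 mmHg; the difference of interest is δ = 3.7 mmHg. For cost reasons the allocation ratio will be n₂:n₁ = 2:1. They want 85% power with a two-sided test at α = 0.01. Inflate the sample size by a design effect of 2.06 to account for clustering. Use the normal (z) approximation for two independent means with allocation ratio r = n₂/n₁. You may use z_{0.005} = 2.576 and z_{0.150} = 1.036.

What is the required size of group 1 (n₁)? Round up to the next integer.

n₁ = (z_{α/2} + z_β)² · (σ₁² + σ₂²/r) / δ²
   = (2.576 + 1.036)² · (14² + 15²/2) / 3.7²
   = 13.0465 · (196 + 112.5) / 13.69
   = 13.0465 · 308.5 / 13.69
   = 294.00
Design effect: 2.06 × 294.00 = 605.64.
Round up → n₁ = 606; n₂ = r·n₁ = 2 × 606 = 1212.

n₁ = 606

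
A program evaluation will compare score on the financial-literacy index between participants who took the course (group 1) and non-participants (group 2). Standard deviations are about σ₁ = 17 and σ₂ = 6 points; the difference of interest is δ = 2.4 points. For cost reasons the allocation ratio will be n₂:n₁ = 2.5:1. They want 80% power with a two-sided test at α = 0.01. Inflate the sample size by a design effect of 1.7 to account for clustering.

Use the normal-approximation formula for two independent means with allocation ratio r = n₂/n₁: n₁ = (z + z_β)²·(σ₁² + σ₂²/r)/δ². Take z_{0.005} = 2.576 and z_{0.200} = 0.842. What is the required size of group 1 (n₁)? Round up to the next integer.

n₁ = (z_{α/2} + z_β)² · (σ₁² + σ₂²/r) / δ²
   = (2.576 + 0.842)² · (17² + 6²/2.5) / 2.4²
   = 11.6827 · (289 + 14.4) / 5.76
   = 11.6827 · 303.4 / 5.76
   = 615.37
Design effect: 1.7 × 615.37 = 1046.13.
Round up → n₁ = 1047; n₂ = r·n₁ = 2.5 × 1047 = 2618.

n₁ = 1047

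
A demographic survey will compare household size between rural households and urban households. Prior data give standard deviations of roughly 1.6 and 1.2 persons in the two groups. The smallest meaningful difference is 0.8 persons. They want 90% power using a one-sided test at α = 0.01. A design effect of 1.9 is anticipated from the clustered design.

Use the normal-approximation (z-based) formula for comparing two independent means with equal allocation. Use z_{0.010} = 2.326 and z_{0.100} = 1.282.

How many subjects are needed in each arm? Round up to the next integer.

n = 155 per group

n = (z_α + z_β)² · (σ₁² + σ₂²) / δ²
  = (2.326 + 1.282)² · (1.6² + 1.2² = 4) / 0.8²
  = 13.0177 · 4 / 0.64
  = 81.36
Design effect: 1.9 × 81.36 = 154.58.
Round up → n = 155 per group.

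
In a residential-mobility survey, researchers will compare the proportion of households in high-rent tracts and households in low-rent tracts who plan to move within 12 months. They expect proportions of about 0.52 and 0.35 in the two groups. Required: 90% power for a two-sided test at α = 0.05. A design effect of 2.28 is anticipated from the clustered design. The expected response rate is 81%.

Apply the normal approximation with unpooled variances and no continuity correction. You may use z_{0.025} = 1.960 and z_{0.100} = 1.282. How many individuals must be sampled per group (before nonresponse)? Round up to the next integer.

n = (z_{α/2} + z_β)² · [p₁(1−p₁) + p₂(1−p₂)] / (p₁ − p₂)²
  = (1.960 + 1.282)² · (0.52·0.48 + 0.35·0.65) / (0.17)²
  = (3.242)² · (0.2496 + 0.2275) / 0.0289
  = 10.5106 · 0.4771 / 0.0289
  = 173.52
Design effect: 2.28 × 173.52 = 395.61.
Adjust for 81% response: 395.61 / 0.81 = 488.41.
Round up → n = 489 per group.

n = 489 per group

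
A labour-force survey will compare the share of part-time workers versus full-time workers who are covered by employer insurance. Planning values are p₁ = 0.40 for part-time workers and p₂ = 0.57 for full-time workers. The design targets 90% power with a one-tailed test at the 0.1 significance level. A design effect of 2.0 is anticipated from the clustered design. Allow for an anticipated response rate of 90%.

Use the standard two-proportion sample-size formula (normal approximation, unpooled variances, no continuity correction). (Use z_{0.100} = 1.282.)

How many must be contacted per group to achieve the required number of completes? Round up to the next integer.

n = 246 per group

n = (z_α + z_β)² · [p₁(1−p₁) + p₂(1−p₂)] / (p₁ − p₂)²
  = (1.282 + 1.282)² · (0.40·0.60 + 0.57·0.43) / (-0.17)²
  = (2.564)² · (0.2400 + 0.2451) / 0.0289
  = 6.5741 · 0.4851 / 0.0289
  = 110.35
Design effect: 2.0 × 110.35 = 220.70.
Adjust for 90% response: 220.70 / 0.90 = 245.22.
Round up → n = 246 per group.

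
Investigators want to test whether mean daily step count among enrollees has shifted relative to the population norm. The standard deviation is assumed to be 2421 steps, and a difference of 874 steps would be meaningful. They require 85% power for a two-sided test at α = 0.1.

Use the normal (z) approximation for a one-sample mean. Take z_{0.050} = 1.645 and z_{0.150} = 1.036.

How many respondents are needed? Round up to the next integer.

n = (z_{α/2} + z_β)² · σ² / δ²
  = (1.645 + 1.036)² · 2421² / 874²
  = 7.1878 · 5861241 / 763876
  = 55.15
Round up → n = 56.

n = 56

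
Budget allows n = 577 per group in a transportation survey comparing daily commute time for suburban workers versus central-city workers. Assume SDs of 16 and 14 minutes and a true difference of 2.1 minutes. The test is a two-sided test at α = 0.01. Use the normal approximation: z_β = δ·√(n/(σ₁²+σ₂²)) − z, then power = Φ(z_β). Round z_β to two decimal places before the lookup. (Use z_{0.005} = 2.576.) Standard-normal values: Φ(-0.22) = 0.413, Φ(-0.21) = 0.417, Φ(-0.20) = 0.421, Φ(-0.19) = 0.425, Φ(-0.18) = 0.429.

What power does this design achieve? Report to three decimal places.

Power ≈ 0.421

z_β = δ·√(n/(σ₁²+σ₂²)) − z_{α/2}
    = 2.1 · √(577/452) − 2.576
    = 2.1 · 1.12984 − 2.576
    = 2.3727 − 2.576 = -0.2033 → -0.20
Power = Φ(-0.20) = 0.421.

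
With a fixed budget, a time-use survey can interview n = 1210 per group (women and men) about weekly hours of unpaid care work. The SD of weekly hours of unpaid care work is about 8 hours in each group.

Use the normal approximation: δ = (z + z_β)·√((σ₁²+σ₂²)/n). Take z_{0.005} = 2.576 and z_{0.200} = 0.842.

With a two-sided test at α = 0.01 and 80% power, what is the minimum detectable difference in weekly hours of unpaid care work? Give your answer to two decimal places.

δ = (z_{α/2} + z_β) · √((σ₁²+σ₂²)/n)
  = (2.576 + 0.842) · √(128/1210)
  = 3.418 · √0.10579
  = 3.418 · 0.3252
  = 1.1117

Minimum detectable difference ≈ 1.11 hours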